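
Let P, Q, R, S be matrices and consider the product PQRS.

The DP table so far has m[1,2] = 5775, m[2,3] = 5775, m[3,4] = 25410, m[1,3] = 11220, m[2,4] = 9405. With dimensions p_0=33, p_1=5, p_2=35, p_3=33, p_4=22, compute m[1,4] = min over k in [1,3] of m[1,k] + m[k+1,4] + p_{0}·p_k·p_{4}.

m[1,4] = min over k∈[1,3] of m[1,k]+m[k+1,4]+p_{0}·p_k·p_{4}.
k=1: 0 + 9405 + 33·5·22 = 13035; k=2: 5775 + 25410 + 33·35·22 = 56595; k=3: 11220 + 0 + 33·33·22 = 35178.
Minimum: 13035 at k=1.

13035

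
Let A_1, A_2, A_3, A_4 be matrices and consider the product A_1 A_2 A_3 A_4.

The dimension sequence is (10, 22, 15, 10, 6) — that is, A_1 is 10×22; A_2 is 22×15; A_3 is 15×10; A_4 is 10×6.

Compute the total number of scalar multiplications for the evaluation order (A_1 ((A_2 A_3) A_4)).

(A_2 A_3): 22×15 by 15×10 → 22×10, cost 22·15·10 = 3300
((A_2 A_3) A_4): 22×10 by 10×6 → 22×6, cost 22·10·6 = 1320; cumulative 4620
(A_1 ((A_2 A_3) A_4)): 10×22 by 22×6 → 10×6, cost 10·22·6 = 1320; cumulative 5940
Total: 5940 scalar multiplications.

5940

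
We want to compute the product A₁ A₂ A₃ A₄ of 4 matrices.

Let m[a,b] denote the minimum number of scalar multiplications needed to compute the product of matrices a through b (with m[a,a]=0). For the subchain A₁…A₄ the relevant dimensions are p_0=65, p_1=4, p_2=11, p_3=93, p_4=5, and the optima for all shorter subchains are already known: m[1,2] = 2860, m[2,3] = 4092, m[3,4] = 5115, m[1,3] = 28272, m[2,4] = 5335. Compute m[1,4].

6635

m[1,4] = min over k∈[1,3] of m[1,k]+m[k+1,4]+p_{0}·p_k·p_{4}.
k=1: 0 + 5335 + 65·4·5 = 6635; k=2: 2860 + 5115 + 65·11·5 = 11550; k=3: 28272 + 0 + 65·93·5 = 58497.
Minimum: 6635 at k=1.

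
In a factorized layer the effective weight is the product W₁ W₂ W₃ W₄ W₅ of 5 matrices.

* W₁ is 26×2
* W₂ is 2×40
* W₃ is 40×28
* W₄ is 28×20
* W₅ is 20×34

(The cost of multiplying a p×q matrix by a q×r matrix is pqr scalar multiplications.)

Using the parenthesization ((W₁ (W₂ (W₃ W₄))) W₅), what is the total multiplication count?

42720

(W₃ W₄): 40×28 by 28×20 → 40×20, cost 40·28·20 = 22400
(W₂ (W₃ W₄)): 2×40 by 40×20 → 2×20, cost 2·40·20 = 1600; cumulative 24000
(W₁ (W₂ (W₃ W₄))): 26×2 by 2×20 → 26×20, cost 26·2·20 = 1040; cumulative 25040
((W₁ (W₂ (W₃ W₄))) W₅): 26×20 by 20×34 → 26×34, cost 26·20·34 = 17680; cumulative 42720
Total: 42720 scalar multiplications.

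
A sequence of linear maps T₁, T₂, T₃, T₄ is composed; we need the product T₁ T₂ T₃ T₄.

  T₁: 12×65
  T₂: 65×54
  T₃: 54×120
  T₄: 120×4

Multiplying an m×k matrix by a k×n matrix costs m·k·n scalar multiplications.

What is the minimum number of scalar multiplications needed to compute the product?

43080

Adjacent pairs: T₁T₂ = 12·65·54 = 42120; T₂T₃ = 65·54·120 = 421200; T₃T₄ = 54·120·4 = 25920.
Length 3: T₁..T₃: k=1: 0+421200+12·65·120=514800; k=2: 42120+0+12·54·120=119880 → min 119880 | T₂..T₄: k=2: 0+25920+65·54·4=39960; k=3: 421200+0+65·120·4=452400 → min 39960.
Length 4: T₁..T₄: k=1: 0+39960+12·65·4=43080; k=2: 42120+25920+12·54·4=70632; k=3: 119880+0+12·120·4=125640 → min 43080.
Optimal order: (T₁ (T₂ (T₃ T₄))) with cost 43080.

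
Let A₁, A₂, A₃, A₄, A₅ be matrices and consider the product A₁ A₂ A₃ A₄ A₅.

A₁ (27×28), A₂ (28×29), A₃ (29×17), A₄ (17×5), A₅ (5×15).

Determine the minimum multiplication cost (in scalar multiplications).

Adjacent pairs: A₁A₂ = 27·28·29 = 21924; A₂A₃ = 28·29·17 = 13804; A₃A₄ = 29·17·5 = 2465; A₄A₅ = 17·5·15 = 1275.
Length 3: A₁..A₃: k=1: 0+13804+27·28·17=26656; k=2: 21924+0+27·29·17=35235 → min 26656 | A₂..A₄: k=2: 0+2465+28·29·5=6525; k=3: 13804+0+28·17·5=16184 → min 6525 | A₃..A₅: k=3: 0+1275+29·17·15=8670; k=4: 2465+0+29·5·15=4640 → min 4640.
Length 4: A₁..A₄: k=1: 0+6525+27·28·5=10305; k=2: 21924+2465+27·29·5=28304; k=3: 26656+0+27·17·5=28951 → min 10305 | A₂..A₅: k=2: 0+4640+28·29·15=16820; k=3: 13804+1275+28·17·15=22219; k=4: 6525+0+28·5·15=8625 → min 8625.
Length 5: A₁..A₅: k=1: 0+8625+27·28·15=19965; k=2: 21924+4640+27·29·15=38309; k=3: 26656+1275+27·17·15=34816; k=4: 10305+0+27·5·15=12330 → min 12330.
Optimal order: ((A₁ (A₂ (A₃ A₄))) A₅) with cost 12330.

12330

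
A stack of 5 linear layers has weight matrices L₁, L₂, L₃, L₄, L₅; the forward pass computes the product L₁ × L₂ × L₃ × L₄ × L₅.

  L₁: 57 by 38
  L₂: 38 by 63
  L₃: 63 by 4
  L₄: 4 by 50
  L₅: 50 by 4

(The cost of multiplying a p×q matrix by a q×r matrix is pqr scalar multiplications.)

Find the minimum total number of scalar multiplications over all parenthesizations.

Adjacent pairs: L₁L₂ = 57·38·63 = 136458; L₂L₃ = 38·63·4 = 9576; L₃L₄ = 63·4·50 = 12600; L₄L₅ = 4·50·4 = 800.
Length 3: L₁..L₃: k=1: 0+9576+57·38·4=18240; k=2: 136458+0+57·63·4=150822 → min 18240 | L₂..L₄: k=2: 0+12600+38·63·50=132300; k=3: 9576+0+38·4·50=17176 → min 17176 | L₃..L₅: k=3: 0+800+63·4·4=1808; k=4: 12600+0+63·50·4=25200 → min 1808.
Length 4: L₁..L₄: k=1: 0+17176+57·38·50=125476; k=2: 136458+12600+57·63·50=328608; k=3: 18240+0+57·4·50=29640 → min 29640 | L₂..L₅: k=2: 0+1808+38·63·4=11384; k=3: 9576+800+38·4·4=10984; k=4: 17176+0+38·50·4=24776 → min 10984.
Length 5: L₁..L₅: k=1: 0+10984+57·38·4=19648; k=2: 136458+1808+57·63·4=152630; k=3: 18240+800+57·4·4=19952; k=4: 29640+0+57·50·4=41040 → min 19648.
Optimal order: (L₁ × ((L₂ × L₃) × (L₄ × L₅))) with cost 19648.

19648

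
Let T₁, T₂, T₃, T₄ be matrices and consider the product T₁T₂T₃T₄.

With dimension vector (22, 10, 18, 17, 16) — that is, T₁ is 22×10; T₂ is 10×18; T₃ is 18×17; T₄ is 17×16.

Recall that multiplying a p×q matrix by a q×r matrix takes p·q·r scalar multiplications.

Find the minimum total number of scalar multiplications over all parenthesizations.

9300

Adjacent pairs: T₁T₂ = 22·10·18 = 3960; T₂T₃ = 10·18·17 = 3060; T₃T₄ = 18·17·16 = 4896.
Length 3: T₁..T₃: k=1: 0+3060+22·10·17=6800; k=2: 3960+0+22·18·17=10692 → min 6800 | T₂..T₄: k=2: 0+4896+10·18·16=7776; k=3: 3060+0+10·17·16=5780 → min 5780.
Length 4: T₁..T₄: k=1: 0+5780+22·10·16=9300; k=2: 3960+4896+22·18·16=15192; k=3: 6800+0+22·17·16=12784 → min 9300.
Optimal order: (T₁((T₂T₃)T₄)) with cost 9300.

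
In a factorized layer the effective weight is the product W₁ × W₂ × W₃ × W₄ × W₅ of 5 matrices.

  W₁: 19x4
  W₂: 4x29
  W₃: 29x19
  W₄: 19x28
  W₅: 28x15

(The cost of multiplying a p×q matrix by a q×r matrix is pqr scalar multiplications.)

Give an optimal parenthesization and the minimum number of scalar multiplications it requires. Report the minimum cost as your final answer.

7152

Adjacent pairs: W₁W₂ = 19·4·29 = 2204; W₂W₃ = 4·29·19 = 2204; W₃W₄ = 29·19·28 = 15428; W₄W₅ = 19·28·15 = 7980.
Length 3: W₁..W₃: k=1: 0+2204+19·4·19=3648; k=2: 2204+0+19·29·19=12673 → min 3648 | W₂..W₄: k=2: 0+15428+4·29·28=18676; k=3: 2204+0+4·19·28=4332 → min 4332 | W₃..W₅: k=3: 0+7980+29·19·15=16245; k=4: 15428+0+29·28·15=27608 → min 16245.
Length 4: W₁..W₄: k=1: 0+4332+19·4·28=6460; k=2: 2204+15428+19·29·28=33060; k=3: 3648+0+19·19·28=13756 → min 6460 | W₂..W₅: k=2: 0+16245+4·29·15=17985; k=3: 2204+7980+4·19·15=11324; k=4: 4332+0+4·28·15=6012 → min 6012.
Length 5: W₁..W₅: k=1: 0+6012+19·4·15=7152; k=2: 2204+16245+19·29·15=26714; k=3: 3648+7980+19·19·15=17043; k=4: 6460+0+19·28·15=14440 → min 7152.
Optimal parenthesization: (W₁ × (((W₂ × W₃) × W₄) × W₅)) with cost 7152.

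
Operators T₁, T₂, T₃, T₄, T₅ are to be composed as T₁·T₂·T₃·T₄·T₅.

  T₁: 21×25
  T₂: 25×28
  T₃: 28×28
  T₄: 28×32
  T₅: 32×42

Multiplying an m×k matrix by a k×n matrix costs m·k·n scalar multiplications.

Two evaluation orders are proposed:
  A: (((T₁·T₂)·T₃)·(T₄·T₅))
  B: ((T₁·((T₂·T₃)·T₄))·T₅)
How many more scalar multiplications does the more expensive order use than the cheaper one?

6468

Order A = (((T₁·T₂)·T₃)·(T₄·T₅)): (T₁·T₂): 21×25 by 25×28 → 21×28, cost 21·25·28 = 14700; ((T₁·T₂)·T₃): 21×28 by 28×28 → 21×28, cost 21·28·28 = 16464; cumulative 31164; (T₄·T₅): 28×32 by 32×42 → 28×42, cost 28·32·42 = 37632; (((T₁·T₂)·T₃)·(T₄·T₅)): 21×28 by 28×42 → 21×42, cost 21·28·42 = 24696; cumulative 93492. Total 93492.
Order B = ((T₁·((T₂·T₃)·T₄))·T₅): (T₂·T₃): 25×28 by 28×28 → 25×28, cost 25·28·28 = 19600; ((T₂·T₃)·T₄): 25×28 by 28×32 → 25×32, cost 25·28·32 = 22400; cumulative 42000; (T₁·((T₂·T₃)·T₄)): 21×25 by 25×32 → 21×32, cost 21·25·32 = 16800; cumulative 58800; ((T₁·((T₂·T₃)·T₄))·T₅): 21×32 by 32×42 → 21×42, cost 21·32·42 = 28224; cumulative 87024. Total 87024.
Difference: |93492 − 87024| = 6468.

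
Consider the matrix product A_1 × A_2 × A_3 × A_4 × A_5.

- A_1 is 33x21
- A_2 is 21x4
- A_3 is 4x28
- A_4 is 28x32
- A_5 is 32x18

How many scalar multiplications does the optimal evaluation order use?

Adjacent pairs: A_1A_2 = 33·21·4 = 2772; A_2A_3 = 21·4·28 = 2352; A_3A_4 = 4·28·32 = 3584; A_4A_5 = 28·32·18 = 16128.
Length 3: A_1..A_3: k=1: 0+2352+33·21·28=21756; k=2: 2772+0+33·4·28=6468 → min 6468 | A_2..A_4: k=2: 0+3584+21·4·32=6272; k=3: 2352+0+21·28·32=21168 → min 6272 | A_3..A_5: k=3: 0+16128+4·28·18=18144; k=4: 3584+0+4·32·18=5888 → min 5888.
Length 4: A_1..A_4: k=1: 0+6272+33·21·32=28448; k=2: 2772+3584+33·4·32=10580; k=3: 6468+0+33·28·32=36036 → min 10580 | A_2..A_5: k=2: 0+5888+21·4·18=7400; k=3: 2352+16128+21·28·18=29064; k=4: 6272+0+21·32·18=18368 → min 7400.
Length 5: A_1..A_5: k=1: 0+7400+33·21·18=19874; k=2: 2772+5888+33·4·18=11036; k=3: 6468+16128+33·28·18=39228; k=4: 10580+0+33·32·18=29588 → min 11036.
Optimal order: ((A_1 × A_2) × ((A_3 × A_4) × A_5)) with cost 11036.

11036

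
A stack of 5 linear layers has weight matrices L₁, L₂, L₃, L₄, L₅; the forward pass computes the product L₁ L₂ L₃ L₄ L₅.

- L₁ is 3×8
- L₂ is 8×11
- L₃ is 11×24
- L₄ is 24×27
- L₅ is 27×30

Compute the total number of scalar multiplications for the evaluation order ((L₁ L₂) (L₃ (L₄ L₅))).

(L₁ L₂): 3×8 by 8×11 → 3×11, cost 3·8·11 = 264
(L₄ L₅): 24×27 by 27×30 → 24×30, cost 24·27·30 = 19440
(L₃ (L₄ L₅)): 11×24 by 24×30 → 11×30, cost 11·24·30 = 7920; cumulative 27360
((L₁ L₂) (L₃ (L₄ L₅))): 3×11 by 11×30 → 3×30, cost 3·11·30 = 990; cumulative 28614
Total: 28614 scalar multiplications.

28614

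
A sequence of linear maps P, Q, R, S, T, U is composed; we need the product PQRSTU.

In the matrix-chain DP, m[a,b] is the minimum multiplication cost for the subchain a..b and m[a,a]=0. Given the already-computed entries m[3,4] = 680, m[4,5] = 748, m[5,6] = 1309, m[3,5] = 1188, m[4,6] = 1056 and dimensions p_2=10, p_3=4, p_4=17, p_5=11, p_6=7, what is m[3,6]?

m[3,6] = min over k∈[3,5] of m[3,k]+m[k+1,6]+p_{2}·p_k·p_{6}.
k=3: 0 + 1056 + 10·4·7 = 1336; k=4: 680 + 1309 + 10·17·7 = 3179; k=5: 1188 + 0 + 10·11·7 = 1958.
Minimum: 1336 at k=3.

1336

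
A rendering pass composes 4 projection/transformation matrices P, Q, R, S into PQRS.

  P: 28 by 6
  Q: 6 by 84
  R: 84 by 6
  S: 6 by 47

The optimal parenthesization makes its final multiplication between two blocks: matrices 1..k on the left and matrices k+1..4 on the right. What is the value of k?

Adjacent pairs: PQ = 28·6·84 = 14112; QR = 6·84·6 = 3024; RS = 84·6·47 = 23688.
Length 3: P..R: k=1: 0+3024+28·6·6=4032; k=2: 14112+0+28·84·6=28224 → min 4032 | Q..S: k=2: 0+23688+6·84·47=47376; k=3: 3024+0+6·6·47=4716 → min 4716.
Top-level splits: k=1: (P..P)·(Q..S) → 0+4716+28·6·47 = 12612; k=2: (P..Q)·(R..S) → 14112+23688+28·84·47 = 148344; k=3: (P..R)·(S..S) → 4032+0+28·6·47 = 11928.
Best split is after R, i.e. k = 3.

3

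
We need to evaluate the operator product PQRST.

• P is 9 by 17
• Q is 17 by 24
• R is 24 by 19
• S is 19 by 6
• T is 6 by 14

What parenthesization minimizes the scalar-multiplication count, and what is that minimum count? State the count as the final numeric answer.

6858

Adjacent pairs: PQ = 9·17·24 = 3672; QR = 17·24·19 = 7752; RS = 24·19·6 = 2736; ST = 19·6·14 = 1596.
Length 3: P..R: k=1: 0+7752+9·17·19=10659; k=2: 3672+0+9·24·19=7776 → min 7776 | Q..S: k=2: 0+2736+17·24·6=5184; k=3: 7752+0+17·19·6=9690 → min 5184 | R..T: k=3: 0+1596+24·19·14=7980; k=4: 2736+0+24·6·14=4752 → min 4752.
Length 4: P..S: k=1: 0+5184+9·17·6=6102; k=2: 3672+2736+9·24·6=7704; k=3: 7776+0+9·19·6=8802 → min 6102 | Q..T: k=2: 0+4752+17·24·14=10464; k=3: 7752+1596+17·19·14=13870; k=4: 5184+0+17·6·14=6612 → min 6612.
Length 5: P..T: k=1: 0+6612+9·17·14=8754; k=2: 3672+4752+9·24·14=11448; k=3: 7776+1596+9·19·14=11766; k=4: 6102+0+9·6·14=6858 → min 6858.
Optimal parenthesization: ((P(Q(RS)))T) with cost 6858.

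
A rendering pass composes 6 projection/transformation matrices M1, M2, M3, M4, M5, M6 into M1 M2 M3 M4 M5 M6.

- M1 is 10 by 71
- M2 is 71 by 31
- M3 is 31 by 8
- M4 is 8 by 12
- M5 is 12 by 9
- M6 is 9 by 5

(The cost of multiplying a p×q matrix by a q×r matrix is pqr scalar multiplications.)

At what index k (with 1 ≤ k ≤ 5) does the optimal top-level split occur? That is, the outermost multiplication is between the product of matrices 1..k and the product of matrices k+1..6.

1

Adjacent pairs: M1M2 = 10·71·31 = 22010; M2M3 = 71·31·8 = 17608; M3M4 = 31·8·12 = 2976; M4M5 = 8·12·9 = 864; M5M6 = 12·9·5 = 540.
Length 3: M1..M3: k=1: 0+17608+10·71·8=23288; k=2: 22010+0+10·31·8=24490 → min 23288 | M2..M4: k=2: 0+2976+71·31·12=29388; k=3: 17608+0+71·8·12=24424 → min 24424 | M3..M5: k=3: 0+864+31·8·9=3096; k=4: 2976+0+31·12·9=6324 → min 3096 | M4..M6: k=4: 0+540+8·12·5=1020; k=5: 864+0+8·9·5=1224 → min 1020.
Length 4: M1..M4: k=1: 0+24424+10·71·12=32944; k=2: 22010+2976+10·31·12=28706; k=3: 23288+0+10·8·12=24248 → min 24248 | M2..M5: k=2: 0+3096+71·31·9=22905; k=3: 17608+864+71·8·9=23584; k=4: 24424+0+71·12·9=32092 → min 22905 | M3..M6: k=3: 0+1020+31·8·5=2260; k=4: 2976+540+31·12·5=5376; k=5: 3096+0+31·9·5=4491 → min 2260.
Length 5: M1..M5: k=1: 0+22905+10·71·9=29295; k=2: 22010+3096+10·31·9=27896; k=3: 23288+864+10·8·9=24872; k=4: 24248+0+10·12·9=25328 → min 24872 | M2..M6: k=2: 0+2260+71·31·5=13265; k=3: 17608+1020+71·8·5=21468; k=4: 24424+540+71·12·5=29224; k=5: 22905+0+71·9·5=26100 → min 13265.
Top-level splits: k=1: (M1..M1)·(M2..M6) → 0+13265+10·71·5 = 16815; k=2: (M1..M2)·(M3..M6) → 22010+2260+10·31·5 = 25820; k=3: (M1..M3)·(M4..M6) → 23288+1020+10·8·5 = 24708; k=4: (M1..M4)·(M5..M6) → 24248+540+10·12·5 = 25388; k=5: (M1..M5)·(M6..M6) → 24872+0+10·9·5 = 25322.
Best split is after M1, i.e. k = 1.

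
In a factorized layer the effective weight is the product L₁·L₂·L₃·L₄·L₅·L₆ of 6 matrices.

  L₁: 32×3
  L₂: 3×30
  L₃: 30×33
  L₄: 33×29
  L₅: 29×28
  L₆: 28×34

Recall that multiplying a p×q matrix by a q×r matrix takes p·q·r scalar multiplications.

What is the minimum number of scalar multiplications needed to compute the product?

14397

Adjacent pairs: L₁L₂ = 32·3·30 = 2880; L₂L₃ = 3·30·33 = 2970; L₃L₄ = 30·33·29 = 28710; L₄L₅ = 33·29·28 = 26796; L₅L₆ = 29·28·34 = 27608.
Length 3: L₁..L₃: k=1: 0+2970+32·3·33=6138; k=2: 2880+0+32·30·33=34560 → min 6138 | L₂..L₄: k=2: 0+28710+3·30·29=31320; k=3: 2970+0+3·33·29=5841 → min 5841 | L₃..L₅: k=3: 0+26796+30·33·28=54516; k=4: 28710+0+30·29·28=53070 → min 53070 | L₄..L₆: k=4: 0+27608+33·29·34=60146; k=5: 26796+0+33·28·34=58212 → min 58212.
Length 4: L₁..L₄: k=1: 0+5841+32·3·29=8625; k=2: 2880+28710+32·30·29=59430; k=3: 6138+0+32·33·29=36762 → min 8625 | L₂..L₅: k=2: 0+53070+3·30·28=55590; k=3: 2970+26796+3·33·28=32538; k=4: 5841+0+3·29·28=8277 → min 8277 | L₃..L₆: k=3: 0+58212+30·33·34=91872; k=4: 28710+27608+30·29·34=85898; k=5: 53070+0+30·28·34=81630 → min 81630.
Length 5: L₁..L₅: k=1: 0+8277+32·3·28=10965; k=2: 2880+53070+32·30·28=82830; k=3: 6138+26796+32·33·28=62502; k=4: 8625+0+32·29·28=34609 → min 10965 | L₂..L₆: k=2: 0+81630+3·30·34=84690; k=3: 2970+58212+3·33·34=64548; k=4: 5841+27608+3·29·34=36407; k=5: 8277+0+3·28·34=11133 → min 11133.
Length 6: L₁..L₆: k=1: 0+11133+32·3·34=14397; k=2: 2880+81630+32·30·34=117150; k=3: 6138+58212+32·33·34=100254; k=4: 8625+27608+32·29·34=67785; k=5: 10965+0+32·28·34=41429 → min 14397.
Optimal order: (L₁·((((L₂·L₃)·L₄)·L₅)·L₆)) with cost 14397.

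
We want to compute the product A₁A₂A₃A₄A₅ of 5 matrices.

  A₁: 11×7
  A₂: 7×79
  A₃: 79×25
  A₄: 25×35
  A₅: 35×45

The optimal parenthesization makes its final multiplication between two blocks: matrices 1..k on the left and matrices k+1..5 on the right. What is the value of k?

Adjacent pairs: A₁A₂ = 11·7·79 = 6083; A₂A₃ = 7·79·25 = 13825; A₃A₄ = 79·25·35 = 69125; A₄A₅ = 25·35·45 = 39375.
Length 3: A₁..A₃: k=1: 0+13825+11·7·25=15750; k=2: 6083+0+11·79·25=27808 → min 15750 | A₂..A₄: k=2: 0+69125+7·79·35=88480; k=3: 13825+0+7·25·35=19950 → min 19950 | A₃..A₅: k=3: 0+39375+79·25·45=128250; k=4: 69125+0+79·35·45=193550 → min 128250.
Length 4: A₁..A₄: k=1: 0+19950+11·7·35=22645; k=2: 6083+69125+11·79·35=105623; k=3: 15750+0+11·25·35=25375 → min 22645 | A₂..A₅: k=2: 0+128250+7·79·45=153135; k=3: 13825+39375+7·25·45=61075; k=4: 19950+0+7·35·45=30975 → min 30975.
Top-level splits: k=1: (A₁..A₁)·(A₂..A₅) → 0+30975+11·7·45 = 34440; k=2: (A₁..A₂)·(A₃..A₅) → 6083+128250+11·79·45 = 173438; k=3: (A₁..A₃)·(A₄..A₅) → 15750+39375+11·25·45 = 67500; k=4: (A₁..A₄)·(A₅..A₅) → 22645+0+11·35·45 = 39970.
Best split is after A₁, i.e. k = 1.

1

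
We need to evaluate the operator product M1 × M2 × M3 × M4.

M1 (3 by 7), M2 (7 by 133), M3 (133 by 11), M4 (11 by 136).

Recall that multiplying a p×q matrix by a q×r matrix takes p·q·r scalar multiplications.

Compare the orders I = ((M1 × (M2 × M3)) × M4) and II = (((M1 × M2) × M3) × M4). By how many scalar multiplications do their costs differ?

Order I = ((M1 × (M2 × M3)) × M4): (M2 × M3): 7×133 by 133×11 → 7×11, cost 7·133·11 = 10241; (M1 × (M2 × M3)): 3×7 by 7×11 → 3×11, cost 3·7·11 = 231; cumulative 10472; ((M1 × (M2 × M3)) × M4): 3×11 by 11×136 → 3×136, cost 3·11·136 = 4488; cumulative 14960. Total 14960.
Order II = (((M1 × M2) × M3) × M4): (M1 × M2): 3×7 by 7×133 → 3×133, cost 3·7·133 = 2793; ((M1 × M2) × M3): 3×133 by 133×11 → 3×11, cost 3·133·11 = 4389; cumulative 7182; (((M1 × M2) × M3) × M4): 3×11 by 11×136 → 3×136, cost 3·11·136 = 4488; cumulative 11670. Total 11670.
Difference: |14960 − 11670| = 3290.

3290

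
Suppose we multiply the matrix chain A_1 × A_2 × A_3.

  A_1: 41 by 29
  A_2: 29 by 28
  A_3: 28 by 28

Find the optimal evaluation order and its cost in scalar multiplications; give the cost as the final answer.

(A_1 × (A_2 × A_3)): cost 56028.
((A_1 × A_2) × A_3): cost 65436.
Optimal: (A_1 × (A_2 × A_3)) with cost 56028.

56028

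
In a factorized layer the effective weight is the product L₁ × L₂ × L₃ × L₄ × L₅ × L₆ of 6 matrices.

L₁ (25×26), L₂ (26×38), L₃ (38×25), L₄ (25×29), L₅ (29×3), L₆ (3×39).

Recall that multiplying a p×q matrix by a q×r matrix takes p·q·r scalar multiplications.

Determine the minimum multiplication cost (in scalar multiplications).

12864

Adjacent pairs: L₁L₂ = 25·26·38 = 24700; L₂L₃ = 26·38·25 = 24700; L₃L₄ = 38·25·29 = 27550; L₄L₅ = 25·29·3 = 2175; L₅L₆ = 29·3·39 = 3393.
Length 3: L₁..L₃: k=1: 0+24700+25·26·25=40950; k=2: 24700+0+25·38·25=48450 → min 40950 | L₂..L₄: k=2: 0+27550+26·38·29=56202; k=3: 24700+0+26·25·29=43550 → min 43550 | L₃..L₅: k=3: 0+2175+38·25·3=5025; k=4: 27550+0+38·29·3=30856 → min 5025 | L₄..L₆: k=4: 0+3393+25·29·39=31668; k=5: 2175+0+25·3·39=5100 → min 5100.
Length 4: L₁..L₄: k=1: 0+43550+25·26·29=62400; k=2: 24700+27550+25·38·29=79800; k=3: 40950+0+25·25·29=59075 → min 59075 | L₂..L₅: k=2: 0+5025+26·38·3=7989; k=3: 24700+2175+26·25·3=28825; k=4: 43550+0+26·29·3=45812 → min 7989 | L₃..L₆: k=3: 0+5100+38·25·39=42150; k=4: 27550+3393+38·29·39=73921; k=5: 5025+0+38·3·39=9471 → min 9471.
Length 5: L₁..L₅: k=1: 0+7989+25·26·3=9939; k=2: 24700+5025+25·38·3=32575; k=3: 40950+2175+25·25·3=45000; k=4: 59075+0+25·29·3=61250 → min 9939 | L₂..L₆: k=2: 0+9471+26·38·39=48003; k=3: 24700+5100+26·25·39=55150; k=4: 43550+3393+26·29·39=76349; k=5: 7989+0+26·3·39=11031 → min 11031.
Length 6: L₁..L₆: k=1: 0+11031+25·26·39=36381; k=2: 24700+9471+25·38·39=71221; k=3: 40950+5100+25·25·39=70425; k=4: 59075+3393+25·29·39=90743; k=5: 9939+0+25·3·39=12864 → min 12864.
Optimal order: ((L₁ × (L₂ × (L₃ × (L₄ × L₅)))) × L₆) with cost 12864.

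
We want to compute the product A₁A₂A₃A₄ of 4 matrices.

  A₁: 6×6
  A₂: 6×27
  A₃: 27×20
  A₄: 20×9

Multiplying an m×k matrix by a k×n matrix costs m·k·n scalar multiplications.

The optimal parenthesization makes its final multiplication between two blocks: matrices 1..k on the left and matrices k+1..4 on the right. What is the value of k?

1

Adjacent pairs: A₁A₂ = 6·6·27 = 972; A₂A₃ = 6·27·20 = 3240; A₃A₄ = 27·20·9 = 4860.
Length 3: A₁..A₃: k=1: 0+3240+6·6·20=3960; k=2: 972+0+6·27·20=4212 → min 3960 | A₂..A₄: k=2: 0+4860+6·27·9=6318; k=3: 3240+0+6·20·9=4320 → min 4320.
Top-level splits: k=1: (A₁..A₁)·(A₂..A₄) → 0+4320+6·6·9 = 4644; k=2: (A₁..A₂)·(A₃..A₄) → 972+4860+6·27·9 = 7290; k=3: (A₁..A₃)·(A₄..A₄) → 3960+0+6·20·9 = 5040.
Best split is after A₁, i.e. k = 1.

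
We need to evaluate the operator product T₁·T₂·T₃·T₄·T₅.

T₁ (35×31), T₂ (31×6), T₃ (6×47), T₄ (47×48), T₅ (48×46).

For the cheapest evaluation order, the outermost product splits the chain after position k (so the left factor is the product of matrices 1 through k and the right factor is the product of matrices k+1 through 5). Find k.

2

Adjacent pairs: T₁T₂ = 35·31·6 = 6510; T₂T₃ = 31·6·47 = 8742; T₃T₄ = 6·47·48 = 13536; T₄T₅ = 47·48·46 = 103776.
Length 3: T₁..T₃: k=1: 0+8742+35·31·47=59737; k=2: 6510+0+35·6·47=16380 → min 16380 | T₂..T₄: k=2: 0+13536+31·6·48=22464; k=3: 8742+0+31·47·48=78678 → min 22464 | T₃..T₅: k=3: 0+103776+6·47·46=116748; k=4: 13536+0+6·48·46=26784 → min 26784.
Length 4: T₁..T₄: k=1: 0+22464+35·31·48=74544; k=2: 6510+13536+35·6·48=30126; k=3: 16380+0+35·47·48=95340 → min 30126 | T₂..T₅: k=2: 0+26784+31·6·46=35340; k=3: 8742+103776+31·47·46=179540; k=4: 22464+0+31·48·46=90912 → min 35340.
Top-level splits: k=1: (T₁..T₁)·(T₂..T₅) → 0+35340+35·31·46 = 85250; k=2: (T₁..T₂)·(T₃..T₅) → 6510+26784+35·6·46 = 42954; k=3: (T₁..T₃)·(T₄..T₅) → 16380+103776+35·47·46 = 195826; k=4: (T₁..T₄)·(T₅..T₅) → 30126+0+35·48·46 = 107406.
Best split is after T₂, i.e. k = 2.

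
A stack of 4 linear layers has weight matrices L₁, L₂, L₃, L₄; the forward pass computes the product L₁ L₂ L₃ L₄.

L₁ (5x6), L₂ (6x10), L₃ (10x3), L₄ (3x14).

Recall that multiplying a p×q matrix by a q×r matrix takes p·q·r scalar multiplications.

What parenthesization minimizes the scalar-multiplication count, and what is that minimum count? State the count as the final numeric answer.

Adjacent pairs: L₁L₂ = 5·6·10 = 300; L₂L₃ = 6·10·3 = 180; L₃L₄ = 10·3·14 = 420.
Length 3: L₁..L₃: k=1: 0+180+5·6·3=270; k=2: 300+0+5·10·3=450 → min 270 | L₂..L₄: k=2: 0+420+6·10·14=1260; k=3: 180+0+6·3·14=432 → min 432.
Length 4: L₁..L₄: k=1: 0+432+5·6·14=852; k=2: 300+420+5·10·14=1420; k=3: 270+0+5·3·14=480 → min 480.
Optimal parenthesization: ((L₁ (L₂ L₃)) L₄) with cost 480.

480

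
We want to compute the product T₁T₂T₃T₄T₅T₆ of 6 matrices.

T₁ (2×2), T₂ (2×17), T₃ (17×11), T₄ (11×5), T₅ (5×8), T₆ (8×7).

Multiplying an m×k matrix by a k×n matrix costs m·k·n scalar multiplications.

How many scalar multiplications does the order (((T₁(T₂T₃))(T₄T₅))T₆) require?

(T₂T₃): 2×17 by 17×11 → 2×11, cost 2·17·11 = 374
(T₁(T₂T₃)): 2×2 by 2×11 → 2×11, cost 2·2·11 = 44; cumulative 418
(T₄T₅): 11×5 by 5×8 → 11×8, cost 11·5·8 = 440
((T₁(T₂T₃))(T₄T₅)): 2×11 by 11×8 → 2×8, cost 2·11·8 = 176; cumulative 1034
(((T₁(T₂T₃))(T₄T₅))T₆): 2×8 by 8×7 → 2×7, cost 2·8·7 = 112; cumulative 1146
Total: 1146 scalar multiplications.

1146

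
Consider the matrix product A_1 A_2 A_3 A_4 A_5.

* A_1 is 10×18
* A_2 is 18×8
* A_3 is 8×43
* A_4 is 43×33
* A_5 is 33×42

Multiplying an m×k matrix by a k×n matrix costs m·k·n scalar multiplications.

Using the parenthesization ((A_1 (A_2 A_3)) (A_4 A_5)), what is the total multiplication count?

91590

(A_2 A_3): 18×8 by 8×43 → 18×43, cost 18·8·43 = 6192
(A_1 (A_2 A_3)): 10×18 by 18×43 → 10×43, cost 10·18·43 = 7740; cumulative 13932
(A_4 A_5): 43×33 by 33×42 → 43×42, cost 43·33·42 = 59598
((A_1 (A_2 A_3)) (A_4 A_5)): 10×43 by 43×42 → 10×42, cost 10·43·42 = 18060; cumulative 91590
Total: 91590 scalar multiplications.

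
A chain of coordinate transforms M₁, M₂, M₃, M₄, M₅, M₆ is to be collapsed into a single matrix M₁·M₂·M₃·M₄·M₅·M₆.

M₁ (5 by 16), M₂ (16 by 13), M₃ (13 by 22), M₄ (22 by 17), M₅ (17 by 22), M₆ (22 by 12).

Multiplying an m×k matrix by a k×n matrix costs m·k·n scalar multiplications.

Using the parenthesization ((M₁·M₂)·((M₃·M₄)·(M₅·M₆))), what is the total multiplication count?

(M₁·M₂): 5×16 by 16×13 → 5×13, cost 5·16·13 = 1040
(M₃·M₄): 13×22 by 22×17 → 13×17, cost 13·22·17 = 4862
(M₅·M₆): 17×22 by 22×12 → 17×12, cost 17·22·12 = 4488
((M₃·M₄)·(M₅·M₆)): 13×17 by 17×12 → 13×12, cost 13·17·12 = 2652; cumulative 12002
((M₁·M₂)·((M₃·M₄)·(M₅·M₆))): 5×13 by 13×12 → 5×12, cost 5·13·12 = 780; cumulative 13822
Total: 13822 scalar multiplications.

13822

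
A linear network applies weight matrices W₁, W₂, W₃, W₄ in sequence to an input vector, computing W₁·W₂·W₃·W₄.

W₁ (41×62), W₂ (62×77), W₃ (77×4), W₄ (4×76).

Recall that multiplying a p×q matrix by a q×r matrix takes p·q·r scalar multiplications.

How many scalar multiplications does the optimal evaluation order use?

41728

Adjacent pairs: W₁W₂ = 41·62·77 = 195734; W₂W₃ = 62·77·4 = 19096; W₃W₄ = 77·4·76 = 23408.
Length 3: W₁..W₃: k=1: 0+19096+41·62·4=29264; k=2: 195734+0+41·77·4=208362 → min 29264 | W₂..W₄: k=2: 0+23408+62·77·76=386232; k=3: 19096+0+62·4·76=37944 → min 37944.
Length 4: W₁..W₄: k=1: 0+37944+41·62·76=231136; k=2: 195734+23408+41·77·76=459074; k=3: 29264+0+41·4·76=41728 → min 41728.
Optimal order: ((W₁·(W₂·W₃))·W₄) with cost 41728.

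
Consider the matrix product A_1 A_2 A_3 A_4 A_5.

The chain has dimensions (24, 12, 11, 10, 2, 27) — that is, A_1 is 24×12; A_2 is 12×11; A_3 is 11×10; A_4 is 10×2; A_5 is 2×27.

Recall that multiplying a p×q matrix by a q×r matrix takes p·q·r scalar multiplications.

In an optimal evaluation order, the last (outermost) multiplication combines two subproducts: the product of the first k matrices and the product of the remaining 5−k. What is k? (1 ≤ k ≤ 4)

Adjacent pairs: A_1A_2 = 24·12·11 = 3168; A_2A_3 = 12·11·10 = 1320; A_3A_4 = 11·10·2 = 220; A_4A_5 = 10·2·27 = 540.
Length 3: A_1..A_3: k=1: 0+1320+24·12·10=4200; k=2: 3168+0+24·11·10=5808 → min 4200 | A_2..A_4: k=2: 0+220+12·11·2=484; k=3: 1320+0+12·10·2=1560 → min 484 | A_3..A_5: k=3: 0+540+11·10·27=3510; k=4: 220+0+11·2·27=814 → min 814.
Length 4: A_1..A_4: k=1: 0+484+24·12·2=1060; k=2: 3168+220+24·11·2=3916; k=3: 4200+0+24·10·2=4680 → min 1060 | A_2..A_5: k=2: 0+814+12·11·27=4378; k=3: 1320+540+12·10·27=5100; k=4: 484+0+12·2·27=1132 → min 1132.
Top-level splits: k=1: (A_1..A_1)·(A_2..A_5) → 0+1132+24·12·27 = 8908; k=2: (A_1..A_2)·(A_3..A_5) → 3168+814+24·11·27 = 11110; k=3: (A_1..A_3)·(A_4..A_5) → 4200+540+24·10·27 = 11220; k=4: (A_1..A_4)·(A_5..A_5) → 1060+0+24·2·27 = 2356.
Best split is after A_4, i.e. k = 4.

4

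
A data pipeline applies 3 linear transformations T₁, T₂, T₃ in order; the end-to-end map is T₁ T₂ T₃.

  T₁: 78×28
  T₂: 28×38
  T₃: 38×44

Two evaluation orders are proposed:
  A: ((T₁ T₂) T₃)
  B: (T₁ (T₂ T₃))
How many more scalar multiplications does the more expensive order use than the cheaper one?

Order A = ((T₁ T₂) T₃): (T₁ T₂): 78×28 by 28×38 → 78×38, cost 78·28·38 = 82992; ((T₁ T₂) T₃): 78×38 by 38×44 → 78×44, cost 78·38·44 = 130416; cumulative 213408. Total 213408.
Order B = (T₁ (T₂ T₃)): (T₂ T₃): 28×38 by 38×44 → 28×44, cost 28·38·44 = 46816; (T₁ (T₂ T₃)): 78×28 by 28×44 → 78×44, cost 78·28·44 = 96096; cumulative 142912. Total 142912.
Difference: |213408 − 142912| = 70496.

70496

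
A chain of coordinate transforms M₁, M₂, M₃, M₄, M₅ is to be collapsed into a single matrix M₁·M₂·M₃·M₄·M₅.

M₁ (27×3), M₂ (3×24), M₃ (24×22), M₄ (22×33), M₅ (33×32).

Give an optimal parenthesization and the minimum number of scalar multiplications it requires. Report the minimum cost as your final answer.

Adjacent pairs: M₁M₂ = 27·3·24 = 1944; M₂M₃ = 3·24·22 = 1584; M₃M₄ = 24·22·33 = 17424; M₄M₅ = 22·33·32 = 23232.
Length 3: M₁..M₃: k=1: 0+1584+27·3·22=3366; k=2: 1944+0+27·24·22=16200 → min 3366 | M₂..M₄: k=2: 0+17424+3·24·33=19800; k=3: 1584+0+3·22·33=3762 → min 3762 | M₃..M₅: k=3: 0+23232+24·22·32=40128; k=4: 17424+0+24·33·32=42768 → min 40128.
Length 4: M₁..M₄: k=1: 0+3762+27·3·33=6435; k=2: 1944+17424+27·24·33=40752; k=3: 3366+0+27·22·33=22968 → min 6435 | M₂..M₅: k=2: 0+40128+3·24·32=42432; k=3: 1584+23232+3·22·32=26928; k=4: 3762+0+3·33·32=6930 → min 6930.
Length 5: M₁..M₅: k=1: 0+6930+27·3·32=9522; k=2: 1944+40128+27·24·32=62808; k=3: 3366+23232+27·22·32=45606; k=4: 6435+0+27·33·32=34947 → min 9522.
Optimal parenthesization: (M₁·(((M₂·M₃)·M₄)·M₅)) with cost 9522.

9522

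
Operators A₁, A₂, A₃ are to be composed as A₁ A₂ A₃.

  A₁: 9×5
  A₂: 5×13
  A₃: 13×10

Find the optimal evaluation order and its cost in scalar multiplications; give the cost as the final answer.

1100

(A₁ (A₂ A₃)): cost 1100.
((A₁ A₂) A₃): cost 1755.
Optimal: (A₁ (A₂ A₃)) with cost 1100.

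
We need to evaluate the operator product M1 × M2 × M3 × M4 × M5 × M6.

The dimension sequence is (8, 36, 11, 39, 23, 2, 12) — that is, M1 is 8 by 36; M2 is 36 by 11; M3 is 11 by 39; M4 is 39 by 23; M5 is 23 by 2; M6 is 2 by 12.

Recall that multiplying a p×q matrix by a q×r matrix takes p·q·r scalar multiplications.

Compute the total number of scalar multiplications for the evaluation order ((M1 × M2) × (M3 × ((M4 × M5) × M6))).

12102

(M1 × M2): 8×36 by 36×11 → 8×11, cost 8·36·11 = 3168
(M4 × M5): 39×23 by 23×2 → 39×2, cost 39·23·2 = 1794
((M4 × M5) × M6): 39×2 by 2×12 → 39×12, cost 39·2·12 = 936; cumulative 2730
(M3 × ((M4 × M5) × M6)): 11×39 by 39×12 → 11×12, cost 11·39·12 = 5148; cumulative 7878
((M1 × M2) × (M3 × ((M4 × M5) × M6))): 8×11 by 11×12 → 8×12, cost 8·11·12 = 1056; cumulative 12102
Total: 12102 scalar multiplications.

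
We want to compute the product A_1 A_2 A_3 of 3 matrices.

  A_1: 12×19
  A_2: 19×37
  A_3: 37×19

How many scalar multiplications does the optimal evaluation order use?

Order (A_1 (A_2 A_3)): (A_2 A_3): 19×37 by 37×19 → 19×19, cost 19·37·19 = 13357; (A_1 (A_2 A_3)): 12×19 by 19×19 → 12×19, cost 12·19·19 = 4332; cumulative 17689. Total 17689.
Order ((A_1 A_2) A_3): (A_1 A_2): 12×19 by 19×37 → 12×37, cost 12·19·37 = 8436; ((A_1 A_2) A_3): 12×37 by 37×19 → 12×19, cost 12·37·19 = 8436; cumulative 16872. Total 16872.
Minimum: 16872.

16872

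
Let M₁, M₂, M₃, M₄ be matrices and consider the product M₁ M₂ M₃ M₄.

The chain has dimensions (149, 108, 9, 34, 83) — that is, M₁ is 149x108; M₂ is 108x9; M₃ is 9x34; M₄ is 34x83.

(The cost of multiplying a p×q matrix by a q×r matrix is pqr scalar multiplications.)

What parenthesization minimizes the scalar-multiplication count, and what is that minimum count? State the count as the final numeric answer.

281529

Adjacent pairs: M₁M₂ = 149·108·9 = 144828; M₂M₃ = 108·9·34 = 33048; M₃M₄ = 9·34·83 = 25398.
Length 3: M₁..M₃: k=1: 0+33048+149·108·34=580176; k=2: 144828+0+149·9·34=190422 → min 190422 | M₂..M₄: k=2: 0+25398+108·9·83=106074; k=3: 33048+0+108·34·83=337824 → min 106074.
Length 4: M₁..M₄: k=1: 0+106074+149·108·83=1441710; k=2: 144828+25398+149·9·83=281529; k=3: 190422+0+149·34·83=610900 → min 281529.
Optimal parenthesization: ((M₁ M₂) (M₃ M₄)) with cost 281529.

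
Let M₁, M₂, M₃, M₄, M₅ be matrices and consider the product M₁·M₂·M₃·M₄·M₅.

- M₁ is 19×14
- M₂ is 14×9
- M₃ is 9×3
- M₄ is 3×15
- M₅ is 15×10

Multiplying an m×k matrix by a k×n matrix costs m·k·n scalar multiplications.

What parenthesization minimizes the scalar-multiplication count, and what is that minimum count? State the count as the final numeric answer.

Adjacent pairs: M₁M₂ = 19·14·9 = 2394; M₂M₃ = 14·9·3 = 378; M₃M₄ = 9·3·15 = 405; M₄M₅ = 3·15·10 = 450.
Length 3: M₁..M₃: k=1: 0+378+19·14·3=1176; k=2: 2394+0+19·9·3=2907 → min 1176 | M₂..M₄: k=2: 0+405+14·9·15=2295; k=3: 378+0+14·3·15=1008 → min 1008 | M₃..M₅: k=3: 0+450+9·3·10=720; k=4: 405+0+9·15·10=1755 → min 720.
Length 4: M₁..M₄: k=1: 0+1008+19·14·15=4998; k=2: 2394+405+19·9·15=5364; k=3: 1176+0+19·3·15=2031 → min 2031 | M₂..M₅: k=2: 0+720+14·9·10=1980; k=3: 378+450+14·3·10=1248; k=4: 1008+0+14·15·10=3108 → min 1248.
Length 5: M₁..M₅: k=1: 0+1248+19·14·10=3908; k=2: 2394+720+19·9·10=4824; k=3: 1176+450+19·3·10=2196; k=4: 2031+0+19·15·10=4881 → min 2196.
Optimal parenthesization: ((M₁·(M₂·M₃))·(M₄·M₅)) with cost 2196.

2196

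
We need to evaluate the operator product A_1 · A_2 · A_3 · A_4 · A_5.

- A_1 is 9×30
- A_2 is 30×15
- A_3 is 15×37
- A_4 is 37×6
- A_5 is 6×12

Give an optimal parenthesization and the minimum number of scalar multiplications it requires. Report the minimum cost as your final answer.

8298

Adjacent pairs: A_1A_2 = 9·30·15 = 4050; A_2A_3 = 30·15·37 = 16650; A_3A_4 = 15·37·6 = 3330; A_4A_5 = 37·6·12 = 2664.
Length 3: A_1..A_3: k=1: 0+16650+9·30·37=26640; k=2: 4050+0+9·15·37=9045 → min 9045 | A_2..A_4: k=2: 0+3330+30·15·6=6030; k=3: 16650+0+30·37·6=23310 → min 6030 | A_3..A_5: k=3: 0+2664+15·37·12=9324; k=4: 3330+0+15·6·12=4410 → min 4410.
Length 4: A_1..A_4: k=1: 0+6030+9·30·6=7650; k=2: 4050+3330+9·15·6=8190; k=3: 9045+0+9·37·6=11043 → min 7650 | A_2..A_5: k=2: 0+4410+30·15·12=9810; k=3: 16650+2664+30·37·12=32634; k=4: 6030+0+30·6·12=8190 → min 8190.
Length 5: A_1..A_5: k=1: 0+8190+9·30·12=11430; k=2: 4050+4410+9·15·12=10080; k=3: 9045+2664+9·37·12=15705; k=4: 7650+0+9·6·12=8298 → min 8298.
Optimal parenthesization: ((A_1 · (A_2 · (A_3 · A_4))) · A_5) with cost 8298.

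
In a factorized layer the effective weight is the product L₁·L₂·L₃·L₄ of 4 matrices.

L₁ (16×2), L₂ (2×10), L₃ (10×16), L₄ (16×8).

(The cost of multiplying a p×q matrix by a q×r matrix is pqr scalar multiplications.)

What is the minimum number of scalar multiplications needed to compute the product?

Adjacent pairs: L₁L₂ = 16·2·10 = 320; L₂L₃ = 2·10·16 = 320; L₃L₄ = 10·16·8 = 1280.
Length 3: L₁..L₃: k=1: 0+320+16·2·16=832; k=2: 320+0+16·10·16=2880 → min 832 | L₂..L₄: k=2: 0+1280+2·10·8=1440; k=3: 320+0+2·16·8=576 → min 576.
Length 4: L₁..L₄: k=1: 0+576+16·2·8=832; k=2: 320+1280+16·10·8=2880; k=3: 832+0+16·16·8=2880 → min 832.
Optimal order: (L₁·((L₂·L₃)·L₄)) with cost 832.

832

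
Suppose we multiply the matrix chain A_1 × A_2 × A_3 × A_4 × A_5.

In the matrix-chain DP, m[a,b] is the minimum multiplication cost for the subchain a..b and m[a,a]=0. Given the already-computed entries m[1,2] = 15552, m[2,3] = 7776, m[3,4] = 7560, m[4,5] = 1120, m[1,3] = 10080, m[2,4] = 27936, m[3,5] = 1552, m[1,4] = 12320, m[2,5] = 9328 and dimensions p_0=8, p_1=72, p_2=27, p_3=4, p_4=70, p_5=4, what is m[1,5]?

11328

m[1,5] = min over k∈[1,4] of m[1,k]+m[k+1,5]+p_{0}·p_k·p_{5}.
k=1: 0 + 9328 + 8·72·4 = 11632; k=2: 15552 + 1552 + 8·27·4 = 17968; k=3: 10080 + 1120 + 8·4·4 = 11328; k=4: 12320 + 0 + 8·70·4 = 14560.
Minimum: 11328 at k=3.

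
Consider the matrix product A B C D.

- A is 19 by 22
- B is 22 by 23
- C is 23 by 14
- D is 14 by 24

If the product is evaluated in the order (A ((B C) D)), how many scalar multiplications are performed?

(B C): 22×23 by 23×14 → 22×14, cost 22·23·14 = 7084
((B C) D): 22×14 by 14×24 → 22×24, cost 22·14·24 = 7392; cumulative 14476
(A ((B C) D)): 19×22 by 22×24 → 19×24, cost 19·22·24 = 10032; cumulative 24508
Total: 24508 scalar multiplications.

24508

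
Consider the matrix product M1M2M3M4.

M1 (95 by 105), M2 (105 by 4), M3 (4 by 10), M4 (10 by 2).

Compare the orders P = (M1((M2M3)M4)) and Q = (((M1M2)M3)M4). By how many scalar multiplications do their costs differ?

19350

Order P = (M1((M2M3)M4)): (M2M3): 105×4 by 4×10 → 105×10, cost 105·4·10 = 4200; ((M2M3)M4): 105×10 by 10×2 → 105×2, cost 105·10·2 = 2100; cumulative 6300; (M1((M2M3)M4)): 95×105 by 105×2 → 95×2, cost 95·105·2 = 19950; cumulative 26250. Total 26250.
Order Q = (((M1M2)M3)M4): (M1M2): 95×105 by 105×4 → 95×4, cost 95·105·4 = 39900; ((M1M2)M3): 95×4 by 4×10 → 95×10, cost 95·4·10 = 3800; cumulative 43700; (((M1M2)M3)M4): 95×10 by 10×2 → 95×2, cost 95·10·2 = 1900; cumulative 45600. Total 45600.
Difference: |26250 − 45600| = 19350.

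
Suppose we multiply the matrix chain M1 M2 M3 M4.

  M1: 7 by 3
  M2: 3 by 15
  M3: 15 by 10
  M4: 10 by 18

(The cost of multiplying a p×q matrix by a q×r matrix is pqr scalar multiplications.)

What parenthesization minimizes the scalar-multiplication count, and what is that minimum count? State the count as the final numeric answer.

Adjacent pairs: M1M2 = 7·3·15 = 315; M2M3 = 3·15·10 = 450; M3M4 = 15·10·18 = 2700.
Length 3: M1..M3: k=1: 0+450+7·3·10=660; k=2: 315+0+7·15·10=1365 → min 660 | M2..M4: k=2: 0+2700+3·15·18=3510; k=3: 450+0+3·10·18=990 → min 990.
Length 4: M1..M4: k=1: 0+990+7·3·18=1368; k=2: 315+2700+7·15·18=4905; k=3: 660+0+7·10·18=1920 → min 1368.
Optimal parenthesization: (M1 ((M2 M3) M4)) with cost 1368.

1368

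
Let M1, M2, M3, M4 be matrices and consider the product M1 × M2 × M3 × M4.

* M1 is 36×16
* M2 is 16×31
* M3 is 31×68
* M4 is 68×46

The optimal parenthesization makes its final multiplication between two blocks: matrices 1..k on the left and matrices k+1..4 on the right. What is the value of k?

Adjacent pairs: M1M2 = 36·16·31 = 17856; M2M3 = 16·31·68 = 33728; M3M4 = 31·68·46 = 96968.
Length 3: M1..M3: k=1: 0+33728+36·16·68=72896; k=2: 17856+0+36·31·68=93744 → min 72896 | M2..M4: k=2: 0+96968+16·31·46=119784; k=3: 33728+0+16·68·46=83776 → min 83776.
Top-level splits: k=1: (M1..M1)·(M2..M4) → 0+83776+36·16·46 = 110272; k=2: (M1..M2)·(M3..M4) → 17856+96968+36·31·46 = 166160; k=3: (M1..M3)·(M4..M4) → 72896+0+36·68·46 = 185504.
Best split is after M1, i.e. k = 1.

1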